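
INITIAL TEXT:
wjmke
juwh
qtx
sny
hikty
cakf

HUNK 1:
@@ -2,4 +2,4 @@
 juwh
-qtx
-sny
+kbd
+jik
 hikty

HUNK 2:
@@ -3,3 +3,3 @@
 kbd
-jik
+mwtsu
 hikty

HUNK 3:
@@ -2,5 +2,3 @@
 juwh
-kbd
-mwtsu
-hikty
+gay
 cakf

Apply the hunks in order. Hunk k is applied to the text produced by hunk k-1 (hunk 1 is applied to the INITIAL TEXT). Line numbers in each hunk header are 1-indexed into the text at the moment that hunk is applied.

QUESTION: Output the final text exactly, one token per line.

Answer: wjmke
juwh
gay
cakf

Derivation:
Hunk 1: at line 2 remove [qtx,sny] add [kbd,jik] -> 6 lines: wjmke juwh kbd jik hikty cakf
Hunk 2: at line 3 remove [jik] add [mwtsu] -> 6 lines: wjmke juwh kbd mwtsu hikty cakf
Hunk 3: at line 2 remove [kbd,mwtsu,hikty] add [gay] -> 4 lines: wjmke juwh gay cakf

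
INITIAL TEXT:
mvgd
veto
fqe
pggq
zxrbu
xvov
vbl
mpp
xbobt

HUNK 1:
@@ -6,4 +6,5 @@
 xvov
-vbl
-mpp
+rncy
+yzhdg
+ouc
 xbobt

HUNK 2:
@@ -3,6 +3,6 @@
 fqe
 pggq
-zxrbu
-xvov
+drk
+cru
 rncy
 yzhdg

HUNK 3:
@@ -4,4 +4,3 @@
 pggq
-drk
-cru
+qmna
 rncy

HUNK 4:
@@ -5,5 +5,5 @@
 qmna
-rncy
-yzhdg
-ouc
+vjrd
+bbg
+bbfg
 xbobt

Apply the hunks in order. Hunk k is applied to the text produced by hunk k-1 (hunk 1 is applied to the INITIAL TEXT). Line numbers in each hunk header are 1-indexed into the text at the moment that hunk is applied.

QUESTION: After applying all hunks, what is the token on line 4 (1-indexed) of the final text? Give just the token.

Hunk 1: at line 6 remove [vbl,mpp] add [rncy,yzhdg,ouc] -> 10 lines: mvgd veto fqe pggq zxrbu xvov rncy yzhdg ouc xbobt
Hunk 2: at line 3 remove [zxrbu,xvov] add [drk,cru] -> 10 lines: mvgd veto fqe pggq drk cru rncy yzhdg ouc xbobt
Hunk 3: at line 4 remove [drk,cru] add [qmna] -> 9 lines: mvgd veto fqe pggq qmna rncy yzhdg ouc xbobt
Hunk 4: at line 5 remove [rncy,yzhdg,ouc] add [vjrd,bbg,bbfg] -> 9 lines: mvgd veto fqe pggq qmna vjrd bbg bbfg xbobt
Final line 4: pggq

Answer: pggq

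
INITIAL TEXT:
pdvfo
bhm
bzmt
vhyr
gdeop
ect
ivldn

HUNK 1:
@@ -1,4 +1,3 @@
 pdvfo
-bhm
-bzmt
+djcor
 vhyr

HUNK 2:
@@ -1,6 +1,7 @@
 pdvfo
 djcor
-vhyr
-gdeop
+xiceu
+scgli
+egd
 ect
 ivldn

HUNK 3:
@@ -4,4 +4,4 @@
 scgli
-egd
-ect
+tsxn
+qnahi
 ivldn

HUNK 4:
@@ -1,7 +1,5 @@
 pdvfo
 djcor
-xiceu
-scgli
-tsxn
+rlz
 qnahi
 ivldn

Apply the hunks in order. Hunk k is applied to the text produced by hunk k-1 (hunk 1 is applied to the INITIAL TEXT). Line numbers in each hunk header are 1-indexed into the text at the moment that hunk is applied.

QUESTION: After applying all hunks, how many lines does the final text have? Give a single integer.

Answer: 5

Derivation:
Hunk 1: at line 1 remove [bhm,bzmt] add [djcor] -> 6 lines: pdvfo djcor vhyr gdeop ect ivldn
Hunk 2: at line 1 remove [vhyr,gdeop] add [xiceu,scgli,egd] -> 7 lines: pdvfo djcor xiceu scgli egd ect ivldn
Hunk 3: at line 4 remove [egd,ect] add [tsxn,qnahi] -> 7 lines: pdvfo djcor xiceu scgli tsxn qnahi ivldn
Hunk 4: at line 1 remove [xiceu,scgli,tsxn] add [rlz] -> 5 lines: pdvfo djcor rlz qnahi ivldn
Final line count: 5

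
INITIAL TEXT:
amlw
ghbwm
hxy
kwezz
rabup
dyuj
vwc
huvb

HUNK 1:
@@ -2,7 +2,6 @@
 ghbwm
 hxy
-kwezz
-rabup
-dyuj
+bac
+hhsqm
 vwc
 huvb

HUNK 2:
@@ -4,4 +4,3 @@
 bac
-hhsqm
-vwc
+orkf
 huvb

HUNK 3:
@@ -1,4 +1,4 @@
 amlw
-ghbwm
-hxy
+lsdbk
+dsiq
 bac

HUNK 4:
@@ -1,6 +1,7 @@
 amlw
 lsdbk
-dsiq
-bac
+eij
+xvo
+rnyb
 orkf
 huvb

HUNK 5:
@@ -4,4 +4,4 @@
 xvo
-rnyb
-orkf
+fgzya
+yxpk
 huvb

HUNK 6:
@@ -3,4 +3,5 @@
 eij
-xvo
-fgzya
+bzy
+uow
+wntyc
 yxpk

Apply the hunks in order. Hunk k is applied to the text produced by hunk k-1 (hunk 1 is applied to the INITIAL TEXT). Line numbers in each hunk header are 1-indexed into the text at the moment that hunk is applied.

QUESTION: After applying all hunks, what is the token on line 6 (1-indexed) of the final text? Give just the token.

Answer: wntyc

Derivation:
Hunk 1: at line 2 remove [kwezz,rabup,dyuj] add [bac,hhsqm] -> 7 lines: amlw ghbwm hxy bac hhsqm vwc huvb
Hunk 2: at line 4 remove [hhsqm,vwc] add [orkf] -> 6 lines: amlw ghbwm hxy bac orkf huvb
Hunk 3: at line 1 remove [ghbwm,hxy] add [lsdbk,dsiq] -> 6 lines: amlw lsdbk dsiq bac orkf huvb
Hunk 4: at line 1 remove [dsiq,bac] add [eij,xvo,rnyb] -> 7 lines: amlw lsdbk eij xvo rnyb orkf huvb
Hunk 5: at line 4 remove [rnyb,orkf] add [fgzya,yxpk] -> 7 lines: amlw lsdbk eij xvo fgzya yxpk huvb
Hunk 6: at line 3 remove [xvo,fgzya] add [bzy,uow,wntyc] -> 8 lines: amlw lsdbk eij bzy uow wntyc yxpk huvb
Final line 6: wntyc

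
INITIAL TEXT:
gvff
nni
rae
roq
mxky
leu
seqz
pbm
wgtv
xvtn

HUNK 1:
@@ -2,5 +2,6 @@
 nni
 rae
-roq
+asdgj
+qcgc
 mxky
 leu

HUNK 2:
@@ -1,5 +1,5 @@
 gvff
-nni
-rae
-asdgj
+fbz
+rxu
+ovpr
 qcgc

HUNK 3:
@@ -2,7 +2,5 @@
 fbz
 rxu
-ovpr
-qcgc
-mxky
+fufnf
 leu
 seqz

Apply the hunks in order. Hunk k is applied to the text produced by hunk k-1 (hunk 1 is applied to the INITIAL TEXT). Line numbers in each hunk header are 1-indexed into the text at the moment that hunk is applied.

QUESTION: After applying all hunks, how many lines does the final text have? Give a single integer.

Answer: 9

Derivation:
Hunk 1: at line 2 remove [roq] add [asdgj,qcgc] -> 11 lines: gvff nni rae asdgj qcgc mxky leu seqz pbm wgtv xvtn
Hunk 2: at line 1 remove [nni,rae,asdgj] add [fbz,rxu,ovpr] -> 11 lines: gvff fbz rxu ovpr qcgc mxky leu seqz pbm wgtv xvtn
Hunk 3: at line 2 remove [ovpr,qcgc,mxky] add [fufnf] -> 9 lines: gvff fbz rxu fufnf leu seqz pbm wgtv xvtn
Final line count: 9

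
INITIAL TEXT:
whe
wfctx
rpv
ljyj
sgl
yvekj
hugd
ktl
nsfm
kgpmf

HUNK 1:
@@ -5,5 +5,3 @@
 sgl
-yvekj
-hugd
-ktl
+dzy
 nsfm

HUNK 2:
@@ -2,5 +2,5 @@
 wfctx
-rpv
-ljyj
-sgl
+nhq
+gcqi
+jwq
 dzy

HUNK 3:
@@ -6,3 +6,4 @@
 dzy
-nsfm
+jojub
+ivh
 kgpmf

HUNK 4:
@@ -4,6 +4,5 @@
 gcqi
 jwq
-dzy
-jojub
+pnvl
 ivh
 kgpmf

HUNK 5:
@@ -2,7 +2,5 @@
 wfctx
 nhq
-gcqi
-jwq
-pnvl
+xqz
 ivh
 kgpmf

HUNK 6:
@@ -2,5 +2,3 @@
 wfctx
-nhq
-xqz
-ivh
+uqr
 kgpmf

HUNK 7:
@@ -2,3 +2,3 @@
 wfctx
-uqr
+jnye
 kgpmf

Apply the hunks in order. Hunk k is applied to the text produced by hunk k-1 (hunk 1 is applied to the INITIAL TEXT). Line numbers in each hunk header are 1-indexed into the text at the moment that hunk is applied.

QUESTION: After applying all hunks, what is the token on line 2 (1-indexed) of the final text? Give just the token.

Answer: wfctx

Derivation:
Hunk 1: at line 5 remove [yvekj,hugd,ktl] add [dzy] -> 8 lines: whe wfctx rpv ljyj sgl dzy nsfm kgpmf
Hunk 2: at line 2 remove [rpv,ljyj,sgl] add [nhq,gcqi,jwq] -> 8 lines: whe wfctx nhq gcqi jwq dzy nsfm kgpmf
Hunk 3: at line 6 remove [nsfm] add [jojub,ivh] -> 9 lines: whe wfctx nhq gcqi jwq dzy jojub ivh kgpmf
Hunk 4: at line 4 remove [dzy,jojub] add [pnvl] -> 8 lines: whe wfctx nhq gcqi jwq pnvl ivh kgpmf
Hunk 5: at line 2 remove [gcqi,jwq,pnvl] add [xqz] -> 6 lines: whe wfctx nhq xqz ivh kgpmf
Hunk 6: at line 2 remove [nhq,xqz,ivh] add [uqr] -> 4 lines: whe wfctx uqr kgpmf
Hunk 7: at line 2 remove [uqr] add [jnye] -> 4 lines: whe wfctx jnye kgpmf
Final line 2: wfctx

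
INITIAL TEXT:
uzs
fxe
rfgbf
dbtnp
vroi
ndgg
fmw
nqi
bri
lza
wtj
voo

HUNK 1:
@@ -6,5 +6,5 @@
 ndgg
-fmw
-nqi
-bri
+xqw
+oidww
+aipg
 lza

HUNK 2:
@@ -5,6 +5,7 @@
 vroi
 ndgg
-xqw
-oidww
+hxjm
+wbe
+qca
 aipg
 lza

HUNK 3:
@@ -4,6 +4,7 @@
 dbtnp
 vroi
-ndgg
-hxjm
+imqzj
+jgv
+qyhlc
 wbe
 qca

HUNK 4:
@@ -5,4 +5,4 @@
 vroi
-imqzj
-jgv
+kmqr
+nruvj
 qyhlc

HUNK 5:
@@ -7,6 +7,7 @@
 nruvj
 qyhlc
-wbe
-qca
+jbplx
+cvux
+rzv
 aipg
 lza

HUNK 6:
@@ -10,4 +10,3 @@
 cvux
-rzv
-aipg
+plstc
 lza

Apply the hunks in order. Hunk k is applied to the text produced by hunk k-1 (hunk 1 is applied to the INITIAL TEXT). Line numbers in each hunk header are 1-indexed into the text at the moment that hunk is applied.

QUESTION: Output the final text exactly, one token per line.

Hunk 1: at line 6 remove [fmw,nqi,bri] add [xqw,oidww,aipg] -> 12 lines: uzs fxe rfgbf dbtnp vroi ndgg xqw oidww aipg lza wtj voo
Hunk 2: at line 5 remove [xqw,oidww] add [hxjm,wbe,qca] -> 13 lines: uzs fxe rfgbf dbtnp vroi ndgg hxjm wbe qca aipg lza wtj voo
Hunk 3: at line 4 remove [ndgg,hxjm] add [imqzj,jgv,qyhlc] -> 14 lines: uzs fxe rfgbf dbtnp vroi imqzj jgv qyhlc wbe qca aipg lza wtj voo
Hunk 4: at line 5 remove [imqzj,jgv] add [kmqr,nruvj] -> 14 lines: uzs fxe rfgbf dbtnp vroi kmqr nruvj qyhlc wbe qca aipg lza wtj voo
Hunk 5: at line 7 remove [wbe,qca] add [jbplx,cvux,rzv] -> 15 lines: uzs fxe rfgbf dbtnp vroi kmqr nruvj qyhlc jbplx cvux rzv aipg lza wtj voo
Hunk 6: at line 10 remove [rzv,aipg] add [plstc] -> 14 lines: uzs fxe rfgbf dbtnp vroi kmqr nruvj qyhlc jbplx cvux plstc lza wtj voo

Answer: uzs
fxe
rfgbf
dbtnp
vroi
kmqr
nruvj
qyhlc
jbplx
cvux
plstc
lza
wtj
voo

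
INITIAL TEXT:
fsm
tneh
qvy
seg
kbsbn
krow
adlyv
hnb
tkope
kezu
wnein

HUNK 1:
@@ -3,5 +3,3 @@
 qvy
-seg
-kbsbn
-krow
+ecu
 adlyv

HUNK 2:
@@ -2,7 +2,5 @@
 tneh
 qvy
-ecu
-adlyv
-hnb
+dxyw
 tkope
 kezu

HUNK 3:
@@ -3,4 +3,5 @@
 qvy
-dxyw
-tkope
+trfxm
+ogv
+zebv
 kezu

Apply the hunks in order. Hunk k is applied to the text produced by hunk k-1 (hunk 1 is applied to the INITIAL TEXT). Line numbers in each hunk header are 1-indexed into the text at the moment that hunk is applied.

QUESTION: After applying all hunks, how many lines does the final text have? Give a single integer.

Hunk 1: at line 3 remove [seg,kbsbn,krow] add [ecu] -> 9 lines: fsm tneh qvy ecu adlyv hnb tkope kezu wnein
Hunk 2: at line 2 remove [ecu,adlyv,hnb] add [dxyw] -> 7 lines: fsm tneh qvy dxyw tkope kezu wnein
Hunk 3: at line 3 remove [dxyw,tkope] add [trfxm,ogv,zebv] -> 8 lines: fsm tneh qvy trfxm ogv zebv kezu wnein
Final line count: 8

Answer: 8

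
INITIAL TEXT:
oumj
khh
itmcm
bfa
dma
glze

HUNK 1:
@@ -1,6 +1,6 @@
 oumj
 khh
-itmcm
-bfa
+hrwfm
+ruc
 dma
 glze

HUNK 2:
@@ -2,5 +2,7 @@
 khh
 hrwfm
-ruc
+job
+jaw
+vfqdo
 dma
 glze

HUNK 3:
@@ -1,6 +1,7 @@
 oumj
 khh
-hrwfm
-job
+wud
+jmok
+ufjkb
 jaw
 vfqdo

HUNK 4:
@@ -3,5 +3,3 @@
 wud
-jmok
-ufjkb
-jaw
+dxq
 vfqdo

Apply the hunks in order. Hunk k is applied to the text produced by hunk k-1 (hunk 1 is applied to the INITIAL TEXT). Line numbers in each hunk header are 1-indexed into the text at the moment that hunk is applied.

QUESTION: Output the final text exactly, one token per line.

Answer: oumj
khh
wud
dxq
vfqdo
dma
glze

Derivation:
Hunk 1: at line 1 remove [itmcm,bfa] add [hrwfm,ruc] -> 6 lines: oumj khh hrwfm ruc dma glze
Hunk 2: at line 2 remove [ruc] add [job,jaw,vfqdo] -> 8 lines: oumj khh hrwfm job jaw vfqdo dma glze
Hunk 3: at line 1 remove [hrwfm,job] add [wud,jmok,ufjkb] -> 9 lines: oumj khh wud jmok ufjkb jaw vfqdo dma glze
Hunk 4: at line 3 remove [jmok,ufjkb,jaw] add [dxq] -> 7 lines: oumj khh wud dxq vfqdo dma glze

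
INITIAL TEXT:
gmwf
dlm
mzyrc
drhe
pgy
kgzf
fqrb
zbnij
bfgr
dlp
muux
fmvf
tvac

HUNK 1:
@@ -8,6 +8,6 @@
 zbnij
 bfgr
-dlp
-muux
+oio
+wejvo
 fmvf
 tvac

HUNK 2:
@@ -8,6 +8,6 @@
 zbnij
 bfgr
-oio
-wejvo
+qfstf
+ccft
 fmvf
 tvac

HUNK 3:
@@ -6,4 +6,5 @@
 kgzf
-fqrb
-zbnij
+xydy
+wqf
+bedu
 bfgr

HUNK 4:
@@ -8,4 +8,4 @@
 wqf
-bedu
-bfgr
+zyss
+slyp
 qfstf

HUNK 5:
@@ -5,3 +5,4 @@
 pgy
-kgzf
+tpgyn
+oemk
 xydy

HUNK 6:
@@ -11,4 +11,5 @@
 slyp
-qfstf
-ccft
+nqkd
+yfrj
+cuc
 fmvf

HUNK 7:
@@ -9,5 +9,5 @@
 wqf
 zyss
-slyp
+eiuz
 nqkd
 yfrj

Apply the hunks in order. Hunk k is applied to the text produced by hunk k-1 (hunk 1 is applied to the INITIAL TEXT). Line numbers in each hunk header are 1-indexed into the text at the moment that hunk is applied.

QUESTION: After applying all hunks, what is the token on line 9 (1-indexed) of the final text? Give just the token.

Answer: wqf

Derivation:
Hunk 1: at line 8 remove [dlp,muux] add [oio,wejvo] -> 13 lines: gmwf dlm mzyrc drhe pgy kgzf fqrb zbnij bfgr oio wejvo fmvf tvac
Hunk 2: at line 8 remove [oio,wejvo] add [qfstf,ccft] -> 13 lines: gmwf dlm mzyrc drhe pgy kgzf fqrb zbnij bfgr qfstf ccft fmvf tvac
Hunk 3: at line 6 remove [fqrb,zbnij] add [xydy,wqf,bedu] -> 14 lines: gmwf dlm mzyrc drhe pgy kgzf xydy wqf bedu bfgr qfstf ccft fmvf tvac
Hunk 4: at line 8 remove [bedu,bfgr] add [zyss,slyp] -> 14 lines: gmwf dlm mzyrc drhe pgy kgzf xydy wqf zyss slyp qfstf ccft fmvf tvac
Hunk 5: at line 5 remove [kgzf] add [tpgyn,oemk] -> 15 lines: gmwf dlm mzyrc drhe pgy tpgyn oemk xydy wqf zyss slyp qfstf ccft fmvf tvac
Hunk 6: at line 11 remove [qfstf,ccft] add [nqkd,yfrj,cuc] -> 16 lines: gmwf dlm mzyrc drhe pgy tpgyn oemk xydy wqf zyss slyp nqkd yfrj cuc fmvf tvac
Hunk 7: at line 9 remove [slyp] add [eiuz] -> 16 lines: gmwf dlm mzyrc drhe pgy tpgyn oemk xydy wqf zyss eiuz nqkd yfrj cuc fmvf tvac
Final line 9: wqf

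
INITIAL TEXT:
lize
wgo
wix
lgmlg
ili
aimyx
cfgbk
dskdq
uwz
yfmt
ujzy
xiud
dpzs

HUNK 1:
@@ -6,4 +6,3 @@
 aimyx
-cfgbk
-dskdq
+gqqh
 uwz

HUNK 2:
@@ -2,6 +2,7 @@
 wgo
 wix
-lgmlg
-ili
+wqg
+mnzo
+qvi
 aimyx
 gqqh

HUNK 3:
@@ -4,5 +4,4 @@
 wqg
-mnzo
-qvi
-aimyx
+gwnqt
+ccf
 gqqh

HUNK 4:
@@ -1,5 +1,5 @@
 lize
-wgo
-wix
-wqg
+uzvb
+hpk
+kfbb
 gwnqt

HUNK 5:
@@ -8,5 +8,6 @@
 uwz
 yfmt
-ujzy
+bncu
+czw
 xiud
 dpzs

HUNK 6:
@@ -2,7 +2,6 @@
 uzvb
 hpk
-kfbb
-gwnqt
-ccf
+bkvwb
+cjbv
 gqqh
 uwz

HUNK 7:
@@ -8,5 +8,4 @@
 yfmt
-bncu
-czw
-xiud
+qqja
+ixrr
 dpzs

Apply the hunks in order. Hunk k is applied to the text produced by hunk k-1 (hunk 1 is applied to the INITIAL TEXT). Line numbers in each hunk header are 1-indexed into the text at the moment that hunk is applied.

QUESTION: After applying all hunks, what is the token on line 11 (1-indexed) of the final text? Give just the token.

Hunk 1: at line 6 remove [cfgbk,dskdq] add [gqqh] -> 12 lines: lize wgo wix lgmlg ili aimyx gqqh uwz yfmt ujzy xiud dpzs
Hunk 2: at line 2 remove [lgmlg,ili] add [wqg,mnzo,qvi] -> 13 lines: lize wgo wix wqg mnzo qvi aimyx gqqh uwz yfmt ujzy xiud dpzs
Hunk 3: at line 4 remove [mnzo,qvi,aimyx] add [gwnqt,ccf] -> 12 lines: lize wgo wix wqg gwnqt ccf gqqh uwz yfmt ujzy xiud dpzs
Hunk 4: at line 1 remove [wgo,wix,wqg] add [uzvb,hpk,kfbb] -> 12 lines: lize uzvb hpk kfbb gwnqt ccf gqqh uwz yfmt ujzy xiud dpzs
Hunk 5: at line 8 remove [ujzy] add [bncu,czw] -> 13 lines: lize uzvb hpk kfbb gwnqt ccf gqqh uwz yfmt bncu czw xiud dpzs
Hunk 6: at line 2 remove [kfbb,gwnqt,ccf] add [bkvwb,cjbv] -> 12 lines: lize uzvb hpk bkvwb cjbv gqqh uwz yfmt bncu czw xiud dpzs
Hunk 7: at line 8 remove [bncu,czw,xiud] add [qqja,ixrr] -> 11 lines: lize uzvb hpk bkvwb cjbv gqqh uwz yfmt qqja ixrr dpzs
Final line 11: dpzs

Answer: dpzs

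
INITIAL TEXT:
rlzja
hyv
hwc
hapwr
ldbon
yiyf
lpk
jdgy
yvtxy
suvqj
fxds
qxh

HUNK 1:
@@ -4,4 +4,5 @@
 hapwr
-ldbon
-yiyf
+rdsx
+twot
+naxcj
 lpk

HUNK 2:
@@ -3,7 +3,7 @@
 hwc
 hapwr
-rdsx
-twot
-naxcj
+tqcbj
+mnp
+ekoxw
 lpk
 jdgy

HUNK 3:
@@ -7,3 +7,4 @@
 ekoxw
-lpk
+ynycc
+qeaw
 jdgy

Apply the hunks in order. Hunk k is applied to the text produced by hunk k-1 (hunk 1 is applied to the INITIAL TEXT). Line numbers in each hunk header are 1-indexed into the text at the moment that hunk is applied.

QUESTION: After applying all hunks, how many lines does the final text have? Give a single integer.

Answer: 14

Derivation:
Hunk 1: at line 4 remove [ldbon,yiyf] add [rdsx,twot,naxcj] -> 13 lines: rlzja hyv hwc hapwr rdsx twot naxcj lpk jdgy yvtxy suvqj fxds qxh
Hunk 2: at line 3 remove [rdsx,twot,naxcj] add [tqcbj,mnp,ekoxw] -> 13 lines: rlzja hyv hwc hapwr tqcbj mnp ekoxw lpk jdgy yvtxy suvqj fxds qxh
Hunk 3: at line 7 remove [lpk] add [ynycc,qeaw] -> 14 lines: rlzja hyv hwc hapwr tqcbj mnp ekoxw ynycc qeaw jdgy yvtxy suvqj fxds qxh
Final line count: 14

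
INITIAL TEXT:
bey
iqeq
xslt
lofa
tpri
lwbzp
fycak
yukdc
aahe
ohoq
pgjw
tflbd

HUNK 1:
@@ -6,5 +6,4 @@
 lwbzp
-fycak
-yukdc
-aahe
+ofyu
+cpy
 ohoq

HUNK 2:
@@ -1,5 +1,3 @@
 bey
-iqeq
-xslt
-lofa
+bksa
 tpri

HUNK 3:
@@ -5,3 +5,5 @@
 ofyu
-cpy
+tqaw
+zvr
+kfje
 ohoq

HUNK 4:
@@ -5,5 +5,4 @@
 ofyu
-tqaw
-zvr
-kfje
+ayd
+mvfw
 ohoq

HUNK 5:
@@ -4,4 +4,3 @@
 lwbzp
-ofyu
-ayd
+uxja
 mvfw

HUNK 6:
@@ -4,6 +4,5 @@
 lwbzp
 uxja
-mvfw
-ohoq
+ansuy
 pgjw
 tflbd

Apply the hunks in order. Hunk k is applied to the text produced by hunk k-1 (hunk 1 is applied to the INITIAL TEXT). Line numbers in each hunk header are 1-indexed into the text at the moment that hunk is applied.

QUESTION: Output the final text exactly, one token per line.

Hunk 1: at line 6 remove [fycak,yukdc,aahe] add [ofyu,cpy] -> 11 lines: bey iqeq xslt lofa tpri lwbzp ofyu cpy ohoq pgjw tflbd
Hunk 2: at line 1 remove [iqeq,xslt,lofa] add [bksa] -> 9 lines: bey bksa tpri lwbzp ofyu cpy ohoq pgjw tflbd
Hunk 3: at line 5 remove [cpy] add [tqaw,zvr,kfje] -> 11 lines: bey bksa tpri lwbzp ofyu tqaw zvr kfje ohoq pgjw tflbd
Hunk 4: at line 5 remove [tqaw,zvr,kfje] add [ayd,mvfw] -> 10 lines: bey bksa tpri lwbzp ofyu ayd mvfw ohoq pgjw tflbd
Hunk 5: at line 4 remove [ofyu,ayd] add [uxja] -> 9 lines: bey bksa tpri lwbzp uxja mvfw ohoq pgjw tflbd
Hunk 6: at line 4 remove [mvfw,ohoq] add [ansuy] -> 8 lines: bey bksa tpri lwbzp uxja ansuy pgjw tflbd

Answer: bey
bksa
tpri
lwbzp
uxja
ansuy
pgjw
tflbd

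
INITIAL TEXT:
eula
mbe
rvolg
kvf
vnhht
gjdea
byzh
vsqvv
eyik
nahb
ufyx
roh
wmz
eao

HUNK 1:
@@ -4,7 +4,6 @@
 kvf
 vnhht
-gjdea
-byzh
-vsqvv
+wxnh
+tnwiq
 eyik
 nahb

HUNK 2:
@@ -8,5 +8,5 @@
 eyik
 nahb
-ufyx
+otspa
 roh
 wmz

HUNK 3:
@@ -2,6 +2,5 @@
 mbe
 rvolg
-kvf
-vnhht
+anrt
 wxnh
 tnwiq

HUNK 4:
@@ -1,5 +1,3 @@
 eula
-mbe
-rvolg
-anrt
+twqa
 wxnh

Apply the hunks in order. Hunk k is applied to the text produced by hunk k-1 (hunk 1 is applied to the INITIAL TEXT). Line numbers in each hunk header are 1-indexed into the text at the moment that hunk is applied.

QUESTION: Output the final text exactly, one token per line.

Hunk 1: at line 4 remove [gjdea,byzh,vsqvv] add [wxnh,tnwiq] -> 13 lines: eula mbe rvolg kvf vnhht wxnh tnwiq eyik nahb ufyx roh wmz eao
Hunk 2: at line 8 remove [ufyx] add [otspa] -> 13 lines: eula mbe rvolg kvf vnhht wxnh tnwiq eyik nahb otspa roh wmz eao
Hunk 3: at line 2 remove [kvf,vnhht] add [anrt] -> 12 lines: eula mbe rvolg anrt wxnh tnwiq eyik nahb otspa roh wmz eao
Hunk 4: at line 1 remove [mbe,rvolg,anrt] add [twqa] -> 10 lines: eula twqa wxnh tnwiq eyik nahb otspa roh wmz eao

Answer: eula
twqa
wxnh
tnwiq
eyik
nahb
otspa
roh
wmz
eao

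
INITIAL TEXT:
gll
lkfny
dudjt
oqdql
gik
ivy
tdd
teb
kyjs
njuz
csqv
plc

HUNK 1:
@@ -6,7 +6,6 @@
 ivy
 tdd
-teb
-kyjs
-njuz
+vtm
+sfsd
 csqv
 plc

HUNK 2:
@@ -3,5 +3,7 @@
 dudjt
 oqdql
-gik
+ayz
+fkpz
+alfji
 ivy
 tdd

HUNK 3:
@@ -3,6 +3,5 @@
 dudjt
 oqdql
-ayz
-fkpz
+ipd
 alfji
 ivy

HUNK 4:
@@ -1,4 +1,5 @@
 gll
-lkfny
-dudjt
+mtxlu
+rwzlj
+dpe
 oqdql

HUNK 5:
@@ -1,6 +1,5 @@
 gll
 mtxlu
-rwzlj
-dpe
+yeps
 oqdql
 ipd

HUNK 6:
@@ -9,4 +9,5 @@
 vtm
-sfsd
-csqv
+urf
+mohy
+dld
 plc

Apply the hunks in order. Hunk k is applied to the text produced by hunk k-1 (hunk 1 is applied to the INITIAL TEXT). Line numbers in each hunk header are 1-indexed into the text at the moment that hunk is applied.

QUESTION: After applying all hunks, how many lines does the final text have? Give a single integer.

Hunk 1: at line 6 remove [teb,kyjs,njuz] add [vtm,sfsd] -> 11 lines: gll lkfny dudjt oqdql gik ivy tdd vtm sfsd csqv plc
Hunk 2: at line 3 remove [gik] add [ayz,fkpz,alfji] -> 13 lines: gll lkfny dudjt oqdql ayz fkpz alfji ivy tdd vtm sfsd csqv plc
Hunk 3: at line 3 remove [ayz,fkpz] add [ipd] -> 12 lines: gll lkfny dudjt oqdql ipd alfji ivy tdd vtm sfsd csqv plc
Hunk 4: at line 1 remove [lkfny,dudjt] add [mtxlu,rwzlj,dpe] -> 13 lines: gll mtxlu rwzlj dpe oqdql ipd alfji ivy tdd vtm sfsd csqv plc
Hunk 5: at line 1 remove [rwzlj,dpe] add [yeps] -> 12 lines: gll mtxlu yeps oqdql ipd alfji ivy tdd vtm sfsd csqv plc
Hunk 6: at line 9 remove [sfsd,csqv] add [urf,mohy,dld] -> 13 lines: gll mtxlu yeps oqdql ipd alfji ivy tdd vtm urf mohy dld plc
Final line count: 13

Answer: 13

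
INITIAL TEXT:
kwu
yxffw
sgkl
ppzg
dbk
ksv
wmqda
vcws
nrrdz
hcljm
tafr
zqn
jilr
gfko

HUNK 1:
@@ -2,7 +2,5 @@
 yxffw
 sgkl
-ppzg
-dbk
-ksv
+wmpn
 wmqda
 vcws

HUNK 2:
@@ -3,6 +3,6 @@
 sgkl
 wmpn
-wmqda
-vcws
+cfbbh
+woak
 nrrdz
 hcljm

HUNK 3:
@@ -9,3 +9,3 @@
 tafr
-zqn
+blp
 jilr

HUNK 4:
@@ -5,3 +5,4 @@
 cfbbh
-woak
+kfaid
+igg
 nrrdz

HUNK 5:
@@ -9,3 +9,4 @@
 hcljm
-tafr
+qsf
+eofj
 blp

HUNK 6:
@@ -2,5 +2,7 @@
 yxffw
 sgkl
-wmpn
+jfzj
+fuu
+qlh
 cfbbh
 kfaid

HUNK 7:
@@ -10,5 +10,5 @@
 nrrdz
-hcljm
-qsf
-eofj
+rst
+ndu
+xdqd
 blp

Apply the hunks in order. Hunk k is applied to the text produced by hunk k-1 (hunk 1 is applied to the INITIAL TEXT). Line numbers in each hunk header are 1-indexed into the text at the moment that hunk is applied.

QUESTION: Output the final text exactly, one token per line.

Hunk 1: at line 2 remove [ppzg,dbk,ksv] add [wmpn] -> 12 lines: kwu yxffw sgkl wmpn wmqda vcws nrrdz hcljm tafr zqn jilr gfko
Hunk 2: at line 3 remove [wmqda,vcws] add [cfbbh,woak] -> 12 lines: kwu yxffw sgkl wmpn cfbbh woak nrrdz hcljm tafr zqn jilr gfko
Hunk 3: at line 9 remove [zqn] add [blp] -> 12 lines: kwu yxffw sgkl wmpn cfbbh woak nrrdz hcljm tafr blp jilr gfko
Hunk 4: at line 5 remove [woak] add [kfaid,igg] -> 13 lines: kwu yxffw sgkl wmpn cfbbh kfaid igg nrrdz hcljm tafr blp jilr gfko
Hunk 5: at line 9 remove [tafr] add [qsf,eofj] -> 14 lines: kwu yxffw sgkl wmpn cfbbh kfaid igg nrrdz hcljm qsf eofj blp jilr gfko
Hunk 6: at line 2 remove [wmpn] add [jfzj,fuu,qlh] -> 16 lines: kwu yxffw sgkl jfzj fuu qlh cfbbh kfaid igg nrrdz hcljm qsf eofj blp jilr gfko
Hunk 7: at line 10 remove [hcljm,qsf,eofj] add [rst,ndu,xdqd] -> 16 lines: kwu yxffw sgkl jfzj fuu qlh cfbbh kfaid igg nrrdz rst ndu xdqd blp jilr gfko

Answer: kwu
yxffw
sgkl
jfzj
fuu
qlh
cfbbh
kfaid
igg
nrrdz
rst
ndu
xdqd
blp
jilr
gfko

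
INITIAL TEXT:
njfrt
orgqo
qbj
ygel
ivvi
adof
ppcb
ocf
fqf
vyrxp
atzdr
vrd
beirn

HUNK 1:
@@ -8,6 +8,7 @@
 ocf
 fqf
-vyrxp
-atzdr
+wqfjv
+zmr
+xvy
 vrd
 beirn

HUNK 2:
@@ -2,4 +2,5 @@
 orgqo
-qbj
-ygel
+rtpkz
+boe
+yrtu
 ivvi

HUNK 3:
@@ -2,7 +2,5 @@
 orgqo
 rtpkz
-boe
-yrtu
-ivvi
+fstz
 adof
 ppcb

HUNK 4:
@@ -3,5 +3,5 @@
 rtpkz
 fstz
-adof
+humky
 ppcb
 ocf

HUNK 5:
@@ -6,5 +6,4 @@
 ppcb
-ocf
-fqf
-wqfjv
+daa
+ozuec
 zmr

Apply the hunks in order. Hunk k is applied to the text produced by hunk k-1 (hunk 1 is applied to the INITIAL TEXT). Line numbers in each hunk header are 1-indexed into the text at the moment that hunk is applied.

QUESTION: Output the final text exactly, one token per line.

Hunk 1: at line 8 remove [vyrxp,atzdr] add [wqfjv,zmr,xvy] -> 14 lines: njfrt orgqo qbj ygel ivvi adof ppcb ocf fqf wqfjv zmr xvy vrd beirn
Hunk 2: at line 2 remove [qbj,ygel] add [rtpkz,boe,yrtu] -> 15 lines: njfrt orgqo rtpkz boe yrtu ivvi adof ppcb ocf fqf wqfjv zmr xvy vrd beirn
Hunk 3: at line 2 remove [boe,yrtu,ivvi] add [fstz] -> 13 lines: njfrt orgqo rtpkz fstz adof ppcb ocf fqf wqfjv zmr xvy vrd beirn
Hunk 4: at line 3 remove [adof] add [humky] -> 13 lines: njfrt orgqo rtpkz fstz humky ppcb ocf fqf wqfjv zmr xvy vrd beirn
Hunk 5: at line 6 remove [ocf,fqf,wqfjv] add [daa,ozuec] -> 12 lines: njfrt orgqo rtpkz fstz humky ppcb daa ozuec zmr xvy vrd beirn

Answer: njfrt
orgqo
rtpkz
fstz
humky
ppcb
daa
ozuec
zmr
xvy
vrd
beirn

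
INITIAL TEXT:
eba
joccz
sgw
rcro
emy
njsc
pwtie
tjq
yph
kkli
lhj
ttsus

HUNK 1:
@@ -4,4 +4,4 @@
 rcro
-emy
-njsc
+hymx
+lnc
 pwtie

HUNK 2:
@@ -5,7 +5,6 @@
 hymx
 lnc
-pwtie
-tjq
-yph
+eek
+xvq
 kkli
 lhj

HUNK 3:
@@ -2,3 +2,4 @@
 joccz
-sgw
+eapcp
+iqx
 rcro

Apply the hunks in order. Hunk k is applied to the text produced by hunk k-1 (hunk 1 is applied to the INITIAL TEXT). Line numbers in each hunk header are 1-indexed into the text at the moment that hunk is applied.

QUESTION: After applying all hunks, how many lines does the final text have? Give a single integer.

Hunk 1: at line 4 remove [emy,njsc] add [hymx,lnc] -> 12 lines: eba joccz sgw rcro hymx lnc pwtie tjq yph kkli lhj ttsus
Hunk 2: at line 5 remove [pwtie,tjq,yph] add [eek,xvq] -> 11 lines: eba joccz sgw rcro hymx lnc eek xvq kkli lhj ttsus
Hunk 3: at line 2 remove [sgw] add [eapcp,iqx] -> 12 lines: eba joccz eapcp iqx rcro hymx lnc eek xvq kkli lhj ttsus
Final line count: 12

Answer: 12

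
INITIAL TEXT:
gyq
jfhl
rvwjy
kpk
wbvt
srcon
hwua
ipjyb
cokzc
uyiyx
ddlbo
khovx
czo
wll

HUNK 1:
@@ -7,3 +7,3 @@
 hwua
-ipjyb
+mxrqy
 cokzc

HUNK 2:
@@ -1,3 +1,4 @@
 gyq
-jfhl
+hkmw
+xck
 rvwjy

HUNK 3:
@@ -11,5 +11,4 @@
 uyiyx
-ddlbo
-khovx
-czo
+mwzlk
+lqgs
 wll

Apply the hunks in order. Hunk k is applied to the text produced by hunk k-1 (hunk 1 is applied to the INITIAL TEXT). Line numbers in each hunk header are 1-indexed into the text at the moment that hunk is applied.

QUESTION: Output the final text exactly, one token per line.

Answer: gyq
hkmw
xck
rvwjy
kpk
wbvt
srcon
hwua
mxrqy
cokzc
uyiyx
mwzlk
lqgs
wll

Derivation:
Hunk 1: at line 7 remove [ipjyb] add [mxrqy] -> 14 lines: gyq jfhl rvwjy kpk wbvt srcon hwua mxrqy cokzc uyiyx ddlbo khovx czo wll
Hunk 2: at line 1 remove [jfhl] add [hkmw,xck] -> 15 lines: gyq hkmw xck rvwjy kpk wbvt srcon hwua mxrqy cokzc uyiyx ddlbo khovx czo wll
Hunk 3: at line 11 remove [ddlbo,khovx,czo] add [mwzlk,lqgs] -> 14 lines: gyq hkmw xck rvwjy kpk wbvt srcon hwua mxrqy cokzc uyiyx mwzlk lqgs wll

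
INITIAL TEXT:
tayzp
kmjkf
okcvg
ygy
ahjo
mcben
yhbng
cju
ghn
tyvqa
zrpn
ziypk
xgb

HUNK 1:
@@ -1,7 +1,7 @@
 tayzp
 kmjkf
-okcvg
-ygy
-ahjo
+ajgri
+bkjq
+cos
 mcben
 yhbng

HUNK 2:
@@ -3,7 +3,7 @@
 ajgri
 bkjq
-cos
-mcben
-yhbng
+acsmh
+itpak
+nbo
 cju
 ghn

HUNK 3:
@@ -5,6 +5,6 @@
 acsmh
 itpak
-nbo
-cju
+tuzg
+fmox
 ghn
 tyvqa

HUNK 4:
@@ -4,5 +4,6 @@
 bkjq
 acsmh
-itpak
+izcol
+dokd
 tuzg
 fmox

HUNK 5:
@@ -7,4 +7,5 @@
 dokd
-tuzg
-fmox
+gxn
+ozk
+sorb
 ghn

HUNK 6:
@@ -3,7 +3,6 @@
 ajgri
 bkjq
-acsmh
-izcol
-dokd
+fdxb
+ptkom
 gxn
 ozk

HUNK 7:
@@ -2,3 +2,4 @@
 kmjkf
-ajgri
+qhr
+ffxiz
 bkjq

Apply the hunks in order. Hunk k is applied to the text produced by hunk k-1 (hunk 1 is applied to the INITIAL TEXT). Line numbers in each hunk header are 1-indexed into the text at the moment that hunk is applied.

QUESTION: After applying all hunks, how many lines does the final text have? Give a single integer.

Hunk 1: at line 1 remove [okcvg,ygy,ahjo] add [ajgri,bkjq,cos] -> 13 lines: tayzp kmjkf ajgri bkjq cos mcben yhbng cju ghn tyvqa zrpn ziypk xgb
Hunk 2: at line 3 remove [cos,mcben,yhbng] add [acsmh,itpak,nbo] -> 13 lines: tayzp kmjkf ajgri bkjq acsmh itpak nbo cju ghn tyvqa zrpn ziypk xgb
Hunk 3: at line 5 remove [nbo,cju] add [tuzg,fmox] -> 13 lines: tayzp kmjkf ajgri bkjq acsmh itpak tuzg fmox ghn tyvqa zrpn ziypk xgb
Hunk 4: at line 4 remove [itpak] add [izcol,dokd] -> 14 lines: tayzp kmjkf ajgri bkjq acsmh izcol dokd tuzg fmox ghn tyvqa zrpn ziypk xgb
Hunk 5: at line 7 remove [tuzg,fmox] add [gxn,ozk,sorb] -> 15 lines: tayzp kmjkf ajgri bkjq acsmh izcol dokd gxn ozk sorb ghn tyvqa zrpn ziypk xgb
Hunk 6: at line 3 remove [acsmh,izcol,dokd] add [fdxb,ptkom] -> 14 lines: tayzp kmjkf ajgri bkjq fdxb ptkom gxn ozk sorb ghn tyvqa zrpn ziypk xgb
Hunk 7: at line 2 remove [ajgri] add [qhr,ffxiz] -> 15 lines: tayzp kmjkf qhr ffxiz bkjq fdxb ptkom gxn ozk sorb ghn tyvqa zrpn ziypk xgb
Final line count: 15

Answer: 15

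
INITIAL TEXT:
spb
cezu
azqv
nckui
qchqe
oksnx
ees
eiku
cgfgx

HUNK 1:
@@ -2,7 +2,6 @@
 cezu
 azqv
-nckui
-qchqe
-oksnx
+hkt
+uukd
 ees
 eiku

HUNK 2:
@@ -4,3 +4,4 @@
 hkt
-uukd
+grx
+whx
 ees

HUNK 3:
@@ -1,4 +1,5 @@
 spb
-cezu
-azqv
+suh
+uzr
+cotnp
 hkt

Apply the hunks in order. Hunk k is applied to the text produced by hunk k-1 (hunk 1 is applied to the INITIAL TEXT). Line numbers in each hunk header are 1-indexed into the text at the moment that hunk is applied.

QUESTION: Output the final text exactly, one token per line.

Hunk 1: at line 2 remove [nckui,qchqe,oksnx] add [hkt,uukd] -> 8 lines: spb cezu azqv hkt uukd ees eiku cgfgx
Hunk 2: at line 4 remove [uukd] add [grx,whx] -> 9 lines: spb cezu azqv hkt grx whx ees eiku cgfgx
Hunk 3: at line 1 remove [cezu,azqv] add [suh,uzr,cotnp] -> 10 lines: spb suh uzr cotnp hkt grx whx ees eiku cgfgx

Answer: spb
suh
uzr
cotnp
hkt
grx
whx
ees
eiku
cgfgx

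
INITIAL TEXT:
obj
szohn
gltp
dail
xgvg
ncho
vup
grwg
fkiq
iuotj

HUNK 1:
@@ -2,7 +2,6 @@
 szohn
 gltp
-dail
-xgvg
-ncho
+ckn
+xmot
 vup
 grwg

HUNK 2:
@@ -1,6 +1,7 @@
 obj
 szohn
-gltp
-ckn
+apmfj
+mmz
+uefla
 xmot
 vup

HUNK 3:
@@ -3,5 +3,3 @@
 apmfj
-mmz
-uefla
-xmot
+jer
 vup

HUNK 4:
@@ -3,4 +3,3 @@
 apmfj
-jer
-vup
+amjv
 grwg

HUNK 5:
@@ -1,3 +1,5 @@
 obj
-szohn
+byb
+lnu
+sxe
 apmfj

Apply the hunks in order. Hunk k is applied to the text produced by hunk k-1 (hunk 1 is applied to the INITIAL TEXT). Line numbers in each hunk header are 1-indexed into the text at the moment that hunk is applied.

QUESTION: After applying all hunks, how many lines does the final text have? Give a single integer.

Hunk 1: at line 2 remove [dail,xgvg,ncho] add [ckn,xmot] -> 9 lines: obj szohn gltp ckn xmot vup grwg fkiq iuotj
Hunk 2: at line 1 remove [gltp,ckn] add [apmfj,mmz,uefla] -> 10 lines: obj szohn apmfj mmz uefla xmot vup grwg fkiq iuotj
Hunk 3: at line 3 remove [mmz,uefla,xmot] add [jer] -> 8 lines: obj szohn apmfj jer vup grwg fkiq iuotj
Hunk 4: at line 3 remove [jer,vup] add [amjv] -> 7 lines: obj szohn apmfj amjv grwg fkiq iuotj
Hunk 5: at line 1 remove [szohn] add [byb,lnu,sxe] -> 9 lines: obj byb lnu sxe apmfj amjv grwg fkiq iuotj
Final line count: 9

Answer: 9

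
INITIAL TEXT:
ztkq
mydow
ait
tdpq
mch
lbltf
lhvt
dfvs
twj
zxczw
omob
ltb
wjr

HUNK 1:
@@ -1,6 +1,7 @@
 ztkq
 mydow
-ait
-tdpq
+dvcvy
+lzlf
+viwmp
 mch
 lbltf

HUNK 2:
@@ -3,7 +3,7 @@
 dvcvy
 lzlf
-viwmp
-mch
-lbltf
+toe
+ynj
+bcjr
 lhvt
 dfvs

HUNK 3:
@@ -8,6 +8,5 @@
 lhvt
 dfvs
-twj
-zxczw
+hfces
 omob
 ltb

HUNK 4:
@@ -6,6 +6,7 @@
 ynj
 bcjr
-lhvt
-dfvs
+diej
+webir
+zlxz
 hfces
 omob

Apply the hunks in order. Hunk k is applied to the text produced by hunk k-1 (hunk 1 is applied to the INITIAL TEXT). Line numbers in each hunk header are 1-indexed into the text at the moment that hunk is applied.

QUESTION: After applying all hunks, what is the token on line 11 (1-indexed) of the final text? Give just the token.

Hunk 1: at line 1 remove [ait,tdpq] add [dvcvy,lzlf,viwmp] -> 14 lines: ztkq mydow dvcvy lzlf viwmp mch lbltf lhvt dfvs twj zxczw omob ltb wjr
Hunk 2: at line 3 remove [viwmp,mch,lbltf] add [toe,ynj,bcjr] -> 14 lines: ztkq mydow dvcvy lzlf toe ynj bcjr lhvt dfvs twj zxczw omob ltb wjr
Hunk 3: at line 8 remove [twj,zxczw] add [hfces] -> 13 lines: ztkq mydow dvcvy lzlf toe ynj bcjr lhvt dfvs hfces omob ltb wjr
Hunk 4: at line 6 remove [lhvt,dfvs] add [diej,webir,zlxz] -> 14 lines: ztkq mydow dvcvy lzlf toe ynj bcjr diej webir zlxz hfces omob ltb wjr
Final line 11: hfces

Answer: hfces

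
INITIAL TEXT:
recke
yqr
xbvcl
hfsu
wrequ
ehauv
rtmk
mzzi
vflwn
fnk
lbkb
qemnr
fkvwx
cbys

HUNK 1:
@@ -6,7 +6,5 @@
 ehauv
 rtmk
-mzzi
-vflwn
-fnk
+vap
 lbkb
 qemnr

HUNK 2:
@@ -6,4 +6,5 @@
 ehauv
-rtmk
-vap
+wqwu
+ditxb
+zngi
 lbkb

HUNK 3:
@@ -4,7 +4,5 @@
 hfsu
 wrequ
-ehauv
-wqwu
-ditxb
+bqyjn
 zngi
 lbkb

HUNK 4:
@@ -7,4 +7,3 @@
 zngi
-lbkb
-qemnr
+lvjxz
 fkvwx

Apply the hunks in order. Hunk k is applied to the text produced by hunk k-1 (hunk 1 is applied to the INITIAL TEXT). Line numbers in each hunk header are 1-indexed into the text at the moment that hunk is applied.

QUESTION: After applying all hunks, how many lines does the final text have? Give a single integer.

Hunk 1: at line 6 remove [mzzi,vflwn,fnk] add [vap] -> 12 lines: recke yqr xbvcl hfsu wrequ ehauv rtmk vap lbkb qemnr fkvwx cbys
Hunk 2: at line 6 remove [rtmk,vap] add [wqwu,ditxb,zngi] -> 13 lines: recke yqr xbvcl hfsu wrequ ehauv wqwu ditxb zngi lbkb qemnr fkvwx cbys
Hunk 3: at line 4 remove [ehauv,wqwu,ditxb] add [bqyjn] -> 11 lines: recke yqr xbvcl hfsu wrequ bqyjn zngi lbkb qemnr fkvwx cbys
Hunk 4: at line 7 remove [lbkb,qemnr] add [lvjxz] -> 10 lines: recke yqr xbvcl hfsu wrequ bqyjn zngi lvjxz fkvwx cbys
Final line count: 10

Answer: 10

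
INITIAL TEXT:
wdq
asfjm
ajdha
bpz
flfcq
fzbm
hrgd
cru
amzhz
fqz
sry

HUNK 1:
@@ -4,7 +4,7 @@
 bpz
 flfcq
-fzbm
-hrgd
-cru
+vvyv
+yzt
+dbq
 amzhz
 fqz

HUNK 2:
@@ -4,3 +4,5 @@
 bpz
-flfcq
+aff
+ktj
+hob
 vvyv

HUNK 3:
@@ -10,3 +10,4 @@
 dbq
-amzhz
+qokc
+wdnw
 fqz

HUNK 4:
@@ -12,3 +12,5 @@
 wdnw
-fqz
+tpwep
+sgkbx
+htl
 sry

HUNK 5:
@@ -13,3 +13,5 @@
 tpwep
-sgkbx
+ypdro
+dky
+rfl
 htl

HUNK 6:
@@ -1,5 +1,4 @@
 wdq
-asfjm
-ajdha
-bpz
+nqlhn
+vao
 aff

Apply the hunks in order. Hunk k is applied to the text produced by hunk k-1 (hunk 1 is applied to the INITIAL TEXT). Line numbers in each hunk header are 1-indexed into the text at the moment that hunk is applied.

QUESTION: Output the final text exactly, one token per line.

Answer: wdq
nqlhn
vao
aff
ktj
hob
vvyv
yzt
dbq
qokc
wdnw
tpwep
ypdro
dky
rfl
htl
sry

Derivation:
Hunk 1: at line 4 remove [fzbm,hrgd,cru] add [vvyv,yzt,dbq] -> 11 lines: wdq asfjm ajdha bpz flfcq vvyv yzt dbq amzhz fqz sry
Hunk 2: at line 4 remove [flfcq] add [aff,ktj,hob] -> 13 lines: wdq asfjm ajdha bpz aff ktj hob vvyv yzt dbq amzhz fqz sry
Hunk 3: at line 10 remove [amzhz] add [qokc,wdnw] -> 14 lines: wdq asfjm ajdha bpz aff ktj hob vvyv yzt dbq qokc wdnw fqz sry
Hunk 4: at line 12 remove [fqz] add [tpwep,sgkbx,htl] -> 16 lines: wdq asfjm ajdha bpz aff ktj hob vvyv yzt dbq qokc wdnw tpwep sgkbx htl sry
Hunk 5: at line 13 remove [sgkbx] add [ypdro,dky,rfl] -> 18 lines: wdq asfjm ajdha bpz aff ktj hob vvyv yzt dbq qokc wdnw tpwep ypdro dky rfl htl sry
Hunk 6: at line 1 remove [asfjm,ajdha,bpz] add [nqlhn,vao] -> 17 lines: wdq nqlhn vao aff ktj hob vvyv yzt dbq qokc wdnw tpwep ypdro dky rfl htl sry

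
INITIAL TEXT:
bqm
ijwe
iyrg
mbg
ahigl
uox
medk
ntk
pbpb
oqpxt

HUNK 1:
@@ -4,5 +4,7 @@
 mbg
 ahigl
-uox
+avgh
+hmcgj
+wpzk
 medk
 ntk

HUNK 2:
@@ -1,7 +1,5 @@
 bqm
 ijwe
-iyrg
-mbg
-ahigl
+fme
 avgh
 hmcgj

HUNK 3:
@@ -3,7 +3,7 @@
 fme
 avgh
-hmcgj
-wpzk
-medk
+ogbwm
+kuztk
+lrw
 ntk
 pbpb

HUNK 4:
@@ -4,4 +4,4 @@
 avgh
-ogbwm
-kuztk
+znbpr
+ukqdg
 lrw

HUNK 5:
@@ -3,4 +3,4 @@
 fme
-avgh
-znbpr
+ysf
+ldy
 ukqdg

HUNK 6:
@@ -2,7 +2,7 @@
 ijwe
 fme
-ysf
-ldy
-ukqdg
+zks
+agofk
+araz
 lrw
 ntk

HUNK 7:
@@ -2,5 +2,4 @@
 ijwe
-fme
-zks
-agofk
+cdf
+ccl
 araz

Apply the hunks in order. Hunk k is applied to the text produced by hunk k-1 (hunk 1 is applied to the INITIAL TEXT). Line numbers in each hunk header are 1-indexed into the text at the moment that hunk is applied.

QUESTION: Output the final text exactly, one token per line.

Hunk 1: at line 4 remove [uox] add [avgh,hmcgj,wpzk] -> 12 lines: bqm ijwe iyrg mbg ahigl avgh hmcgj wpzk medk ntk pbpb oqpxt
Hunk 2: at line 1 remove [iyrg,mbg,ahigl] add [fme] -> 10 lines: bqm ijwe fme avgh hmcgj wpzk medk ntk pbpb oqpxt
Hunk 3: at line 3 remove [hmcgj,wpzk,medk] add [ogbwm,kuztk,lrw] -> 10 lines: bqm ijwe fme avgh ogbwm kuztk lrw ntk pbpb oqpxt
Hunk 4: at line 4 remove [ogbwm,kuztk] add [znbpr,ukqdg] -> 10 lines: bqm ijwe fme avgh znbpr ukqdg lrw ntk pbpb oqpxt
Hunk 5: at line 3 remove [avgh,znbpr] add [ysf,ldy] -> 10 lines: bqm ijwe fme ysf ldy ukqdg lrw ntk pbpb oqpxt
Hunk 6: at line 2 remove [ysf,ldy,ukqdg] add [zks,agofk,araz] -> 10 lines: bqm ijwe fme zks agofk araz lrw ntk pbpb oqpxt
Hunk 7: at line 2 remove [fme,zks,agofk] add [cdf,ccl] -> 9 lines: bqm ijwe cdf ccl araz lrw ntk pbpb oqpxt

Answer: bqm
ijwe
cdf
ccl
araz
lrw
ntk
pbpb
oqpxt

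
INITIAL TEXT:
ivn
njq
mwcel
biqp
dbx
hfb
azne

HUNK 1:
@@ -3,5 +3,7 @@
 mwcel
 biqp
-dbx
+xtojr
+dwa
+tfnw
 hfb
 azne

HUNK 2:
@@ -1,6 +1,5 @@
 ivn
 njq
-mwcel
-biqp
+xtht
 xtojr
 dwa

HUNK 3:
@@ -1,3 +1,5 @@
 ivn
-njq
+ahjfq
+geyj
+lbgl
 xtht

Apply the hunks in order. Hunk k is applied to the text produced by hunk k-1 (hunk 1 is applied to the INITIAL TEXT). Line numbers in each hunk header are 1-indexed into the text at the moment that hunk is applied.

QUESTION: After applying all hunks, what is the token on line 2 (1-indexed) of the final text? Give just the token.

Answer: ahjfq

Derivation:
Hunk 1: at line 3 remove [dbx] add [xtojr,dwa,tfnw] -> 9 lines: ivn njq mwcel biqp xtojr dwa tfnw hfb azne
Hunk 2: at line 1 remove [mwcel,biqp] add [xtht] -> 8 lines: ivn njq xtht xtojr dwa tfnw hfb azne
Hunk 3: at line 1 remove [njq] add [ahjfq,geyj,lbgl] -> 10 lines: ivn ahjfq geyj lbgl xtht xtojr dwa tfnw hfb azne
Final line 2: ahjfq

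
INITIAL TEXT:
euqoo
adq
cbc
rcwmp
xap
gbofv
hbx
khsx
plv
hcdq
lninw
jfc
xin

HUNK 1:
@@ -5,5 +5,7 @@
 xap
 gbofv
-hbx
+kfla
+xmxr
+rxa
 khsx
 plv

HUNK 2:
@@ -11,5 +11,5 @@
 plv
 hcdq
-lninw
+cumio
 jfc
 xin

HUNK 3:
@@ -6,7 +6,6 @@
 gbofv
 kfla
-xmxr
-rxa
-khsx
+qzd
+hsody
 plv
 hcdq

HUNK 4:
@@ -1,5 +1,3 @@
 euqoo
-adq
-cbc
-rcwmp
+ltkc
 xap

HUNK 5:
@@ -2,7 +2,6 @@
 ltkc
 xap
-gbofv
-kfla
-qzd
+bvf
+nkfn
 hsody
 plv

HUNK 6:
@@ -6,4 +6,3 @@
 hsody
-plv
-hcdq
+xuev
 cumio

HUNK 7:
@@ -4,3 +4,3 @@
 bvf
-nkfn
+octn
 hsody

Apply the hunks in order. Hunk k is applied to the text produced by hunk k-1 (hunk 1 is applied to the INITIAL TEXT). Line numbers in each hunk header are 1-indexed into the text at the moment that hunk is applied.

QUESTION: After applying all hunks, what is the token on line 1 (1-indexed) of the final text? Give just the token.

Hunk 1: at line 5 remove [hbx] add [kfla,xmxr,rxa] -> 15 lines: euqoo adq cbc rcwmp xap gbofv kfla xmxr rxa khsx plv hcdq lninw jfc xin
Hunk 2: at line 11 remove [lninw] add [cumio] -> 15 lines: euqoo adq cbc rcwmp xap gbofv kfla xmxr rxa khsx plv hcdq cumio jfc xin
Hunk 3: at line 6 remove [xmxr,rxa,khsx] add [qzd,hsody] -> 14 lines: euqoo adq cbc rcwmp xap gbofv kfla qzd hsody plv hcdq cumio jfc xin
Hunk 4: at line 1 remove [adq,cbc,rcwmp] add [ltkc] -> 12 lines: euqoo ltkc xap gbofv kfla qzd hsody plv hcdq cumio jfc xin
Hunk 5: at line 2 remove [gbofv,kfla,qzd] add [bvf,nkfn] -> 11 lines: euqoo ltkc xap bvf nkfn hsody plv hcdq cumio jfc xin
Hunk 6: at line 6 remove [plv,hcdq] add [xuev] -> 10 lines: euqoo ltkc xap bvf nkfn hsody xuev cumio jfc xin
Hunk 7: at line 4 remove [nkfn] add [octn] -> 10 lines: euqoo ltkc xap bvf octn hsody xuev cumio jfc xin
Final line 1: euqoo

Answer: euqoo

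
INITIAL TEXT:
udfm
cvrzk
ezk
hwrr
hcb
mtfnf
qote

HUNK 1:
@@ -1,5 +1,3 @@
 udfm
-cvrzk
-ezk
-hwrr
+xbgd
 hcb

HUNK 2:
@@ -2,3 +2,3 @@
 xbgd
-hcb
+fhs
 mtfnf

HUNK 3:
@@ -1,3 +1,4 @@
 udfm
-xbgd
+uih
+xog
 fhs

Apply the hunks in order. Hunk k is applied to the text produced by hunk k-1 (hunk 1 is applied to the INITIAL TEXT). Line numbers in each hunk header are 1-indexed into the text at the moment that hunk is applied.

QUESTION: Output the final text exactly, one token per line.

Answer: udfm
uih
xog
fhs
mtfnf
qote

Derivation:
Hunk 1: at line 1 remove [cvrzk,ezk,hwrr] add [xbgd] -> 5 lines: udfm xbgd hcb mtfnf qote
Hunk 2: at line 2 remove [hcb] add [fhs] -> 5 lines: udfm xbgd fhs mtfnf qote
Hunk 3: at line 1 remove [xbgd] add [uih,xog] -> 6 lines: udfm uih xog fhs mtfnf qote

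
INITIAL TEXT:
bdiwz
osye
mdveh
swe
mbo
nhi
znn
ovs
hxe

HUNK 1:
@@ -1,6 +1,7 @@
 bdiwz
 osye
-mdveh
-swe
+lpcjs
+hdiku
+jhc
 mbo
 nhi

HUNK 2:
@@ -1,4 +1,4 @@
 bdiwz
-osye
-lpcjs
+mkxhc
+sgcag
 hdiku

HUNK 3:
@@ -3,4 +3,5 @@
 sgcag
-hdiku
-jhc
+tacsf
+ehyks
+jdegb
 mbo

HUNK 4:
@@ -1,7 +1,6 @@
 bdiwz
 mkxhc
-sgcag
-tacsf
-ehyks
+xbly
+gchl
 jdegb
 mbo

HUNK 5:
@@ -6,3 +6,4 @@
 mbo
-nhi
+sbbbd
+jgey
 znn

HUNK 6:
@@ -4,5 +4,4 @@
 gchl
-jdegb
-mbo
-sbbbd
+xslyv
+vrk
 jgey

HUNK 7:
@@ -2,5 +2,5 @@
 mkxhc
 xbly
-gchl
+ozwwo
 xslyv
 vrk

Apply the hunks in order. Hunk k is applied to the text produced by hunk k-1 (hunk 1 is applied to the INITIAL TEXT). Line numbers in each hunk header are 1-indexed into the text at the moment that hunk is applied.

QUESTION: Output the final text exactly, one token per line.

Hunk 1: at line 1 remove [mdveh,swe] add [lpcjs,hdiku,jhc] -> 10 lines: bdiwz osye lpcjs hdiku jhc mbo nhi znn ovs hxe
Hunk 2: at line 1 remove [osye,lpcjs] add [mkxhc,sgcag] -> 10 lines: bdiwz mkxhc sgcag hdiku jhc mbo nhi znn ovs hxe
Hunk 3: at line 3 remove [hdiku,jhc] add [tacsf,ehyks,jdegb] -> 11 lines: bdiwz mkxhc sgcag tacsf ehyks jdegb mbo nhi znn ovs hxe
Hunk 4: at line 1 remove [sgcag,tacsf,ehyks] add [xbly,gchl] -> 10 lines: bdiwz mkxhc xbly gchl jdegb mbo nhi znn ovs hxe
Hunk 5: at line 6 remove [nhi] add [sbbbd,jgey] -> 11 lines: bdiwz mkxhc xbly gchl jdegb mbo sbbbd jgey znn ovs hxe
Hunk 6: at line 4 remove [jdegb,mbo,sbbbd] add [xslyv,vrk] -> 10 lines: bdiwz mkxhc xbly gchl xslyv vrk jgey znn ovs hxe
Hunk 7: at line 2 remove [gchl] add [ozwwo] -> 10 lines: bdiwz mkxhc xbly ozwwo xslyv vrk jgey znn ovs hxe

Answer: bdiwz
mkxhc
xbly
ozwwo
xslyv
vrk
jgey
znn
ovs
hxe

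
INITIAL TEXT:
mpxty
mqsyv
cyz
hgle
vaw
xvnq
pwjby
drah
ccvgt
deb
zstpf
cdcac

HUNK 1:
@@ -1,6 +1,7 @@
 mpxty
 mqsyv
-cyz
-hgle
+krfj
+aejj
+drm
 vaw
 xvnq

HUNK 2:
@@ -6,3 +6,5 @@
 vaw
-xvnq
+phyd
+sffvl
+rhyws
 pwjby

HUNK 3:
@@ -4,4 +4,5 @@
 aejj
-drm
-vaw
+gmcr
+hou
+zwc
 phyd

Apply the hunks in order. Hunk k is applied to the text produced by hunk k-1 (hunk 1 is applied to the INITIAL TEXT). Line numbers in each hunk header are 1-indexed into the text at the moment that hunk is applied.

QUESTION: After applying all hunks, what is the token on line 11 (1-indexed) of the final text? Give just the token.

Hunk 1: at line 1 remove [cyz,hgle] add [krfj,aejj,drm] -> 13 lines: mpxty mqsyv krfj aejj drm vaw xvnq pwjby drah ccvgt deb zstpf cdcac
Hunk 2: at line 6 remove [xvnq] add [phyd,sffvl,rhyws] -> 15 lines: mpxty mqsyv krfj aejj drm vaw phyd sffvl rhyws pwjby drah ccvgt deb zstpf cdcac
Hunk 3: at line 4 remove [drm,vaw] add [gmcr,hou,zwc] -> 16 lines: mpxty mqsyv krfj aejj gmcr hou zwc phyd sffvl rhyws pwjby drah ccvgt deb zstpf cdcac
Final line 11: pwjby

Answer: pwjby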